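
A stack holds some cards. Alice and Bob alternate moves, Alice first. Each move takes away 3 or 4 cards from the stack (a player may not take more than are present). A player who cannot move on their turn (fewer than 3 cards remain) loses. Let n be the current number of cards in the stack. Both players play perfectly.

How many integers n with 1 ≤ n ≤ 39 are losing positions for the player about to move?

Compute win/loss labels from the base case upward. A position with no move is L. Any other position is W if it can reach an L in one move, else L.
n=0: no move → L
n=1: no move → L
n=2: no move → L
n=3: →0(L), so W
n=4: →1(L), so W
n=5: →2(L), so W
n=6: →2(L), so W
n=7: →4(W), 3(W) — all W, so L
n=8: →5(W), 4(W) — all W, so L
n=9: →6(W), 5(W) — all W, so L
n=10: →7(L), so W
n=11: →8(L), so W
n=12: →9(L), so W
n=13: →9(L), so W
n=14: →11(W), 10(W) — all W, so L
n=15: →12(W), 11(W) — all W, so L
n=16: →13(W), 12(W) — all W, so L
n=17: →14(L), so W
n=18: →15(L), so W
n=19: →16(L), so W
n=20: →16(L), so W
n=21: →18(W), 17(W) — all W, so L
n=22: →19(W), 18(W) — all W, so L
n=23: →20(W), 19(W) — all W, so L
n=24: →21(L), so W
n=25: →22(L), so W
n=26: →23(L), so W
n=27: →23(L), so W
n=28: →25(W), 24(W) — all W, so L
n=29: →26(W), 25(W) — all W, so L
n=30: →27(W), 26(W) — all W, so L
n=31: →28(L), so W
n=32: →29(L), so W
n=33: →30(L), so W
n=34: →30(L), so W
n=35: →32(W), 31(W) — all W, so L
n=36: →33(W), 32(W) — all W, so L
n=37: →34(W), 33(W) — all W, so L
n=38: →35(L), so W
n=39: →36(L), so W
L entries with 1 ≤ n ≤ 39 (n=0 is outside the asked range and is not counted): n = 1, 2, 7, 8, 9, 14, 15, 16, 21, 22, 23, 28, 29, 30, 35, 36, 37; that makes 17.

17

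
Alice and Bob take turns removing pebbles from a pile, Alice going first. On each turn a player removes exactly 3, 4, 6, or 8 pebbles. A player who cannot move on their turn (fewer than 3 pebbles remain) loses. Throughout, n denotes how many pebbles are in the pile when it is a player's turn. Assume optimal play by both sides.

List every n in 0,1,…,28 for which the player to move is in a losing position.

Classify positions by backward induction: terminal positions (no move available) are L. From any other position, the mover wins iff some move reaches an L.
n=0: no move → L
n=1: no move → L
n=2: no move → L
n=3: W (go to 0, an L position)
n=4: W (go to 1, an L position)
n=5: W (go to 2, an L position)
n=6: W (go to 2, an L position)
n=7: W (go to 1, an L position)
n=8: W (go to 2, an L position)
n=9: W (go to 1, an L position)
n=10: W (go to 2, an L position)
n=11: L (options 8(W), 7(W), 5(W), 3(W) are all W)
n=12: L (options 9(W), 8(W), 6(W), 4(W) are all W)
n=13: L (options 10(W), 9(W), 7(W), 5(W) are all W)
n=14: W (go to 11, an L position)
n=15: W (go to 12, an L position)
n=16: W (go to 13, an L position)
n=17: W (go to 13, an L position)
n=18: W (go to 12, an L position)
n=19: W (go to 13, an L position)
n=20: W (go to 12, an L position)
n=21: W (go to 13, an L position)
n=22: L (options 19(W), 18(W), 16(W), 14(W) are all W)
n=23: L (options 20(W), 19(W), 17(W), 15(W) are all W)
n=24: L (options 21(W), 20(W), 18(W), 16(W) are all W)
n=25: W (go to 22, an L position)
n=26: W (go to 23, an L position)
n=27: W (go to 24, an L position)
n=28: W (go to 24, an L position)
Reading off the rows marked L gives the requested list; there are 9 such values of n.

0, 1, 2, 11, 12, 13, 22, 23, 24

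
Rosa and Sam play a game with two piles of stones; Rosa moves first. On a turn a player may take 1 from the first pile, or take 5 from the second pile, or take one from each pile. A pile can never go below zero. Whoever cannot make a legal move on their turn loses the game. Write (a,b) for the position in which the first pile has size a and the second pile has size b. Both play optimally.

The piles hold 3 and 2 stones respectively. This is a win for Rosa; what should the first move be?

Classify positions by backward induction: terminal positions (no move available) are L. From any other position, the mover wins iff some move reaches an L.
No move ever increases a pile, so every position that can arise here has a ≤ 3 and b ≤ 2; it is enough to label the cells with 0 ≤ a ≤ 3 and 0 ≤ b ≤ 2.
Every move lowers a or b (never raises either), so fill the grid row by row in increasing a, and left to right within a row: each cell's successors are then already labelled.
      b=0  b=1  b=2
a=0:    L    L    L
a=1:    W    W    W
a=2:    L    L    L
a=3:    W    W    W
Cells with no legal move (terminal, hence L): (0,0), (0,1), (0,2).
The remaining L cells, each justified by listing all of its moves:
(2,0): only reaches (1,0)(W), which is W → L
(2,1): only reaches (1,1)(W), (1,0)(W), all W → L
(2,2): only reaches (1,2)(W), (1,1)(W), all W → L
Every other cell has at least one move into one of the L cells above, so it is W.
From (3,2), the L positions reachable in one move are: (2,2), (2,1). Any move reaching one of these is winning.

Move to (2,2).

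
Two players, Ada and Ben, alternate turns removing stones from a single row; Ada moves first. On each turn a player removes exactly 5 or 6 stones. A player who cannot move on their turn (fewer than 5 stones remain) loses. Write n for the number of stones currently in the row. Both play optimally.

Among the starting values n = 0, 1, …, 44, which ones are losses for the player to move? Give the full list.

0, 1, 2, 3, 4, 11, 12, 13, 14, 15, 22, 23, 24, 25, 26, 33, 34, 35, 36, 37, 44

Compute win/loss labels from the base case upward. A position with no move is L. Any other position is W if it can reach an L in one move, else L.
n=0: no move → L
n=1: no move → L
n=2: no move → L
n=3: no move → L
n=4: no move → L
n=5: can move to 0, which is L ⇒ W
n=6: can move to 1, which is L ⇒ W
n=7: can move to 2, which is L ⇒ W
n=8: can move to 3, which is L ⇒ W
n=9: can move to 4, which is L ⇒ W
n=10: can move to 4, which is L ⇒ W
n=11: moves to 6(W), 5(W); every one is W ⇒ L
n=12: moves to 7(W), 6(W); every one is W ⇒ L
n=13: moves to 8(W), 7(W); every one is W ⇒ L
n=14: moves to 9(W), 8(W); every one is W ⇒ L
n=15: moves to 10(W), 9(W); every one is W ⇒ L
n=16: can move to 11, which is L ⇒ W
n=17: can move to 12, which is L ⇒ W
n=18: can move to 13, which is L ⇒ W
n=19: can move to 14, which is L ⇒ W
n=20: can move to 15, which is L ⇒ W
n=21: can move to 15, which is L ⇒ W
n=22: moves to 17(W), 16(W); every one is W ⇒ L
n=23: moves to 18(W), 17(W); every one is W ⇒ L
n=24: moves to 19(W), 18(W); every one is W ⇒ L
n=25: moves to 20(W), 19(W); every one is W ⇒ L
n=26: moves to 21(W), 20(W); every one is W ⇒ L
n=27: can move to 22, which is L ⇒ W
n=28: can move to 23, which is L ⇒ W
n=29: can move to 24, which is L ⇒ W
n=30: can move to 25, which is L ⇒ W
n=31: can move to 26, which is L ⇒ W
n=32: can move to 26, which is L ⇒ W
n=33: moves to 28(W), 27(W); every one is W ⇒ L
n=34: moves to 29(W), 28(W); every one is W ⇒ L
n=35: moves to 30(W), 29(W); every one is W ⇒ L
n=36: moves to 31(W), 30(W); every one is W ⇒ L
n=37: moves to 32(W), 31(W); every one is W ⇒ L
n=38: can move to 33, which is L ⇒ W
n=39: can move to 34, which is L ⇒ W
n=40: can move to 35, which is L ⇒ W
n=41: can move to 36, which is L ⇒ W
n=42: can move to 37, which is L ⇒ W
n=43: can move to 37, which is L ⇒ W
n=44: moves to 39(W), 38(W); every one is W ⇒ L
The losing starting values of n are exactly the entries labelled L in this table (21 of them).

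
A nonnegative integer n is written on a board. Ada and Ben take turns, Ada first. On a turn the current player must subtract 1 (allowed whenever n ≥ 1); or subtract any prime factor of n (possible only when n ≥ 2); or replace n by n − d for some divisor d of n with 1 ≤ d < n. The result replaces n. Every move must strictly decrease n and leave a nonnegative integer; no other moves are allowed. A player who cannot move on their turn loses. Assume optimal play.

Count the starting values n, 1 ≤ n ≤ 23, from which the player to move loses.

4

Label each position W (a win for the player to move) or L (a loss). A position with no legal move is L; any other position is W exactly when some move reaches an L, and L when every move reaches a W.
n=0: no move → L
n=1: →0(L), so W
n=2: →0(L), so W
n=3: →0(L), so W
n=4: →2(W), 3(W) — all W, so L
n=5: →0(L), so W
n=6: →4(L), so W
n=7: →0(L), so W
n=8: →4(L), so W
n=9: →6(W), 8(W) — all W, so L
n=10: →9(L), so W
n=11: →0(L), so W
n=12: →9(L), so W
n=13: →0(L), so W
n=14: →7(W), 12(W), 13(W) — all W, so L
n=15: →14(L), so W
n=16: →14(L), so W
n=17: →0(L), so W
n=18: →9(L), so W
n=19: →0(L), so W
n=20: →10(W), 15(W), 16(W), 18(W), 19(W) — all W, so L
n=21: →14(L), so W
n=22: →20(L), so W
n=23: →0(L), so W
L entries with 1 ≤ n ≤ 23 (n=0 is outside the asked range and is not counted): n = 4, 9, 14, 20; that makes 4.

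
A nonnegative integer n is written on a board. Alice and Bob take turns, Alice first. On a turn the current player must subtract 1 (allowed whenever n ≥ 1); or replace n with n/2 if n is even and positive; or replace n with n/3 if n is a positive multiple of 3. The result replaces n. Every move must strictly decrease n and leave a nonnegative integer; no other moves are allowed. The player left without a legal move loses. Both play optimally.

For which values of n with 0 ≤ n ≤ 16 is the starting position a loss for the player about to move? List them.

0, 2, 5, 7, 9, 11, 13, 16

Classify positions by backward induction: terminal positions (no move available) are L. From any other position, the mover wins iff some move reaches an L.
n=0: no move → L
n=1: reaches L-position 0 → W
n=2: only reaches 1(W), which is W → L
n=3: reaches L-position 2 → W
n=4: reaches L-position 2 → W
n=5: only reaches 4(W), which is W → L
n=6: reaches L-position 2 → W
n=7: only reaches 6(W), which is W → L
n=8: reaches L-position 7 → W
n=9: only reaches 3(W), 8(W), all W → L
n=10: reaches L-position 5 → W
n=11: only reaches 10(W), which is W → L
n=12: reaches L-position 11 → W
n=13: only reaches 12(W), which is W → L
n=14: reaches L-position 7 → W
n=15: reaches L-position 5 → W
n=16: only reaches 8(W), 15(W), all W → L
Reading off the rows marked L gives the requested list; there are 8 such values of n.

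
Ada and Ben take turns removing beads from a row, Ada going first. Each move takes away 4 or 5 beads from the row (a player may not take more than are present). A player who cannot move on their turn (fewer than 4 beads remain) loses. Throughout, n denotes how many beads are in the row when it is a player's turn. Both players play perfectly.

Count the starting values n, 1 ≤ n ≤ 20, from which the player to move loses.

10

Classify positions by backward induction: terminal positions (no move available) are L. From any other position, the mover wins iff some move reaches an L.
n=0: no move → L
n=1: no move → L
n=2: no move → L
n=3: no move → L
n=4: can move to 0, which is L ⇒ W
n=5: can move to 1, which is L ⇒ W
n=6: can move to 2, which is L ⇒ W
n=7: can move to 3, which is L ⇒ W
n=8: can move to 3, which is L ⇒ W
n=9: moves to 5(W), 4(W); every one is W ⇒ L
n=10: moves to 6(W), 5(W); every one is W ⇒ L
n=11: moves to 7(W), 6(W); every one is W ⇒ L
n=12: moves to 8(W), 7(W); every one is W ⇒ L
n=13: can move to 9, which is L ⇒ W
n=14: can move to 10, which is L ⇒ W
n=15: can move to 11, which is L ⇒ W
n=16: can move to 12, which is L ⇒ W
n=17: can move to 12, which is L ⇒ W
n=18: moves to 14(W), 13(W); every one is W ⇒ L
n=19: moves to 15(W), 14(W); every one is W ⇒ L
n=20: moves to 16(W), 15(W); every one is W ⇒ L
L entries with 1 ≤ n ≤ 20 (n=0 is outside the asked range and is not counted): n = 1, 2, 3, 9, 10, 11, 12, 18, 19, 20; that makes 10.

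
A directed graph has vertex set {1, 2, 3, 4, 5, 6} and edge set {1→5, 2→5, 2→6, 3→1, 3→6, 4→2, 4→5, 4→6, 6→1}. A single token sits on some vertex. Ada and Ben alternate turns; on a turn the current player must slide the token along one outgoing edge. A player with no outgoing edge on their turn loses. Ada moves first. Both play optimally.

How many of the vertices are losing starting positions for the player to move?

2

Compute win/loss labels from the base case upward. A position with no move is L. Any other position is W if it can reach an L in one move, else L.
Every edge goes from a vertex to one that appears earlier in the order 5, 1, 6, 3, 2, 4, so processing vertices in that order labels each vertex after all of its successors.
5: no outgoing edge → L
1: can move to 5, which is L ⇒ W
6: the only move is to 1(W), a W ⇒ L
3: can move to 6, which is L ⇒ W
2: can move to 6, which is L ⇒ W
4: can move to 6, which is L ⇒ W
The L vertices are 5, 6; that is 2 in all.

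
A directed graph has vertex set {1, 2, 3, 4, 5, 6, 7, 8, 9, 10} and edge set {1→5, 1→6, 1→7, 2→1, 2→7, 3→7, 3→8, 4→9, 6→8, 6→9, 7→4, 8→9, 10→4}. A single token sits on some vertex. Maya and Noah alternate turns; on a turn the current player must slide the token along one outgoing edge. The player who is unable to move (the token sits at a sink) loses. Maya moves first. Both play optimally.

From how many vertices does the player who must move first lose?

4

Label each position W (a win for the player to move) or L (a loss). A position with no legal move is L; any other position is W exactly when some move reaches an L, and L when every move reaches a W.
Every edge goes from a vertex to one that appears earlier in the order 5, 9, 4, 8, 7, 6, 1, 3, 2, 10, so processing vertices in that order labels each vertex after all of its successors.
5: no outgoing edge → L
9: no outgoing edge → L
4: W (go to 9, an L position)
8: W (go to 9, an L position)
7: L (sole option 4(W) is W)
6: W (go to 9, an L position)
1: W (go to 7, an L position)
3: W (go to 7, an L position)
2: W (go to 7, an L position)
10: L (sole option 4(W) is W)
The L vertices are 5, 7, 9, 10; that is 4 in all.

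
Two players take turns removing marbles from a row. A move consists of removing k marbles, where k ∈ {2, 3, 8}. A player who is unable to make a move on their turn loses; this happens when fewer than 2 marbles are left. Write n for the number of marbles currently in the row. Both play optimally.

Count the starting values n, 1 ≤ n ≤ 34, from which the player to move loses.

Compute win/loss labels from the base case upward. A position with no move is L. Any other position is W if it can reach an L in one move, else L.
n=0: no move → L
n=1: no move → L
n=2: →0(L), so W
n=3: →1(L), so W
n=4: →1(L), so W
n=5: →3(W), 2(W) — all W, so L
n=6: →4(W), 3(W) — all W, so L
n=7: →5(L), so W
n=8: →6(L), so W
n=9: →6(L), so W
n=10: →8(W), 7(W), 2(W) — all W, so L
n=11: →9(W), 8(W), 3(W) — all W, so L
n=12: →10(L), so W
n=13: →11(L), so W
n=14: →11(L), so W
n=15: →13(W), 12(W), 7(W) — all W, so L
n=16: →14(W), 13(W), 8(W) — all W, so L
n=17: →15(L), so W
n=18: →16(L), so W
n=19: →16(L), so W
n=20: →18(W), 17(W), 12(W) — all W, so L
n=21: →19(W), 18(W), 13(W) — all W, so L
n=22: →20(L), so W
n=23: →21(L), so W
n=24: →21(L), so W
n=25: →23(W), 22(W), 17(W) — all W, so L
n=26: →24(W), 23(W), 18(W) — all W, so L
n=27: →25(L), so W
n=28: →26(L), so W
n=29: →26(L), so W
n=30: →28(W), 27(W), 22(W) — all W, so L
n=31: →29(W), 28(W), 23(W) — all W, so L
n=32: →30(L), so W
n=33: →31(L), so W
n=34: →31(L), so W
L entries with 1 ≤ n ≤ 34 (n=0 is outside the asked range and is not counted): n = 1, 5, 6, 10, 11, 15, 16, 20, 21, 25, 26, 30, 31; that makes 13.

13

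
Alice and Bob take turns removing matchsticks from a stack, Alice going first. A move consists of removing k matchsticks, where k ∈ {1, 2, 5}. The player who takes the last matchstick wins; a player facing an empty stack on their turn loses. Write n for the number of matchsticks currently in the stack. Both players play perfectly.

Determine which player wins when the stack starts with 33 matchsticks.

Bob wins.

Work bottom-up. With no move the player to move loses. Otherwise the position is W if at least one move leads to an L position for the opponent, and L if every move leads to a W.
n=0: no move → L
n=1: →0(L), so W
n=2: →0(L), so W
n=3: →2(W), 1(W) — all W, so L
n=4: →3(L), so W
n=5: →3(L), so W
n=6: →5(W), 4(W), 1(W) — all W, so L
n=7: →6(L), so W
n=8: →6(L), so W
n=9: →8(W), 7(W), 4(W) — all W, so L
n=10: →9(L), so W
n=11: →9(L), so W
n=12: →11(W), 10(W), 7(W) — all W, so L
n=13: →12(L), so W
n=14: →12(L), so W
n=15: →14(W), 13(W), 10(W) — all W, so L
n=16: →15(L), so W
n=17: →15(L), so W
n=18: →17(W), 16(W), 13(W) — all W, so L
n=19: →18(L), so W
n=20: →18(L), so W
n=21: →20(W), 19(W), 16(W) — all W, so L
n=22: →21(L), so W
n=23: →21(L), so W
n=24: →23(W), 22(W), 19(W) — all W, so L
n=25: →24(L), so W
n=26: →24(L), so W
n=27: →26(W), 25(W), 22(W) — all W, so L
n=28: →27(L), so W
n=29: →27(L), so W
n=30: →29(W), 28(W), 25(W) — all W, so L
n=31: →30(L), so W
n=32: →30(L), so W
n=33: →32(W), 31(W), 28(W) — all W, so L
The starting position 33 is L: whatever Alice does, the opponent receives a W position.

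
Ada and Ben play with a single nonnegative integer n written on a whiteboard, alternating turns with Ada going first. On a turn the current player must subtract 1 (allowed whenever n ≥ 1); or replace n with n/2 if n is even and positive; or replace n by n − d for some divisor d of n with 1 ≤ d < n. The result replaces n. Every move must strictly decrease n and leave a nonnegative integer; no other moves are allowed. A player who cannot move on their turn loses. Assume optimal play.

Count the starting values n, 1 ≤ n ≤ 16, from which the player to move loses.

Use the standard recursion: the mover loses at a terminal position; elsewhere, the mover wins exactly when some move hands the opponent an L position.
n=0: no move → L
n=1: reaches L-position 0 → W
n=2: only reaches 1(W), which is W → L
n=3: reaches L-position 2 → W
n=4: reaches L-position 2 → W
n=5: only reaches 4(W), which is W → L
n=6: reaches L-position 5 → W
n=7: only reaches 6(W), which is W → L
n=8: reaches L-position 7 → W
n=9: only reaches 6(W), 8(W), all W → L
n=10: reaches L-position 5 → W
n=11: only reaches 10(W), which is W → L
n=12: reaches L-position 9 → W
n=13: only reaches 12(W), which is W → L
n=14: reaches L-position 7 → W
n=15: only reaches 10(W), 12(W), 14(W), all W → L
n=16: reaches L-position 15 → W
L entries with 1 ≤ n ≤ 16 (n=0 is outside the asked range and is not counted): n = 2, 5, 7, 9, 11, 13, 15; that makes 7.

7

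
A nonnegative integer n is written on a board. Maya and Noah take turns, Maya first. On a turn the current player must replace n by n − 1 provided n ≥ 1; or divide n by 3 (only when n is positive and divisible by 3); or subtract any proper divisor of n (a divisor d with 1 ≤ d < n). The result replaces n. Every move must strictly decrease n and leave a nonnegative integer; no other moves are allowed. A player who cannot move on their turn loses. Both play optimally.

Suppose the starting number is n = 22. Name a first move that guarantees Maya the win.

Work bottom-up. With no move the player to move loses. Otherwise the position is W if at least one move leads to an L position for the opponent, and L if every move leads to a W.
n=0: no move → L
n=1: →0(L), so W
n=2: →1(W) only, which is W, so L
n=3: →2(L), so W
n=4: →2(L), so W
n=5: →4(W) only, which is W, so L
n=6: →2(L), so W
n=7: →6(W) only, which is W, so L
n=8: →7(L), so W
n=9: →3(W), 6(W), 8(W) — all W, so L
n=10: →5(L), so W
n=11: →10(W) only, which is W, so L
n=12: →9(L), so W
n=13: →12(W) only, which is W, so L
n=14: →7(L), so W
n=15: →5(L), so W
n=16: →8(W), 12(W), 14(W), 15(W) — all W, so L
n=17: →16(L), so W
n=18: →9(L), so W
n=19: →18(W) only, which is W, so L
n=20: →16(L), so W
n=21: →7(L), so W
n=22: →11(L), so W
From 22, the L positions reachable in one move are: 11.

Move to 11.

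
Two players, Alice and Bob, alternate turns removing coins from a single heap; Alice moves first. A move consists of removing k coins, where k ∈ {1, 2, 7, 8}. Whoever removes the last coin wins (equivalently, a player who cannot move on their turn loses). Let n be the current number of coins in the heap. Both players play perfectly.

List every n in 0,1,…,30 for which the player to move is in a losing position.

0, 3, 6, 9, 12, 15, 18, 21, 24, 27, 30

Compute win/loss labels from the base case upward. A position with no move is L. Any other position is W if it can reach an L in one move, else L.
n=0: no move → L
n=1: W (go to 0, an L position)
n=2: W (go to 0, an L position)
n=3: L (options 2(W), 1(W) are all W)
n=4: W (go to 3, an L position)
n=5: W (go to 3, an L position)
n=6: L (options 5(W), 4(W) are all W)
n=7: W (go to 6, an L position)
n=8: W (go to 6, an L position)
n=9: L (options 8(W), 7(W), 2(W), 1(W) are all W)
n=10: W (go to 9, an L position)
n=11: W (go to 9, an L position)
n=12: L (options 11(W), 10(W), 5(W), 4(W) are all W)
n=13: W (go to 12, an L position)
n=14: W (go to 12, an L position)
n=15: L (options 14(W), 13(W), 8(W), 7(W) are all W)
n=16: W (go to 15, an L position)
n=17: W (go to 15, an L position)
n=18: L (options 17(W), 16(W), 11(W), 10(W) are all W)
n=19: W (go to 18, an L position)
n=20: W (go to 18, an L position)
n=21: L (options 20(W), 19(W), 14(W), 13(W) are all W)
n=22: W (go to 21, an L position)
n=23: W (go to 21, an L position)
n=24: L (options 23(W), 22(W), 17(W), 16(W) are all W)
n=25: W (go to 24, an L position)
n=26: W (go to 24, an L position)
n=27: L (options 26(W), 25(W), 20(W), 19(W) are all W)
n=28: W (go to 27, an L position)
n=29: W (go to 27, an L position)
n=30: L (options 29(W), 28(W), 23(W), 22(W) are all W)
Reading off the rows marked L gives the requested list; there are 11 such values of n.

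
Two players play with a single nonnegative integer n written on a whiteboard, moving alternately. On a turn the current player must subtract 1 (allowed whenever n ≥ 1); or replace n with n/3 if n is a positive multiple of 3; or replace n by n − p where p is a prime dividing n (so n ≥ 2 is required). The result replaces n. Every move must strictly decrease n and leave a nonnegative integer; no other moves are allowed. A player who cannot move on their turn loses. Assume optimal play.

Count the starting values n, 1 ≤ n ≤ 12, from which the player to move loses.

Classify positions by backward induction: terminal positions (no move available) are L. From any other position, the mover wins iff some move reaches an L.
n=0: no move → L
n=1: →0(L), so W
n=2: →0(L), so W
n=3: →0(L), so W
n=4: →2(W), 3(W) — all W, so L
n=5: →0(L), so W
n=6: →4(L), so W
n=7: →0(L), so W
n=8: →6(W), 7(W) — all W, so L
n=9: →8(L), so W
n=10: →8(L), so W
n=11: →0(L), so W
n=12: →4(L), so W
L entries with 1 ≤ n ≤ 12 (n=0 is outside the asked range and is not counted): n = 4, 8; that makes 2.

2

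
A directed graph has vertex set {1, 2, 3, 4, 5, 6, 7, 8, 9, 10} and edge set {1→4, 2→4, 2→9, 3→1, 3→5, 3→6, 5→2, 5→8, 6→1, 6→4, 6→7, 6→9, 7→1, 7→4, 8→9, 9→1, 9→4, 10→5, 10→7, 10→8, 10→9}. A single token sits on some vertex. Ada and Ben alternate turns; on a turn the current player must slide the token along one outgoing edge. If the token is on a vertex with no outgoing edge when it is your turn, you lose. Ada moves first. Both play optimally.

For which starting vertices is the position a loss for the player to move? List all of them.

Classify positions by backward induction: terminal positions (no move available) are L. From any other position, the mover wins iff some move reaches an L.
Every edge goes from a vertex to one that appears earlier in the order 4, 1, 9, 7, 8, 2, 6, 5, 3, 10, so processing vertices in that order labels each vertex after all of its successors.
4: no outgoing edge → L
1: W (go to 4, an L position)
9: W (go to 4, an L position)
7: W (go to 4, an L position)
8: L (sole option 9(W) is W)
2: W (go to 4, an L position)
6: W (go to 4, an L position)
5: W (go to 8, an L position)
3: L (options 5(W), 6(W), 1(W) are all W)
10: W (go to 8, an L position)
The losing starting vertices are exactly the entries labelled L in this table (3 of them).

3, 4, 8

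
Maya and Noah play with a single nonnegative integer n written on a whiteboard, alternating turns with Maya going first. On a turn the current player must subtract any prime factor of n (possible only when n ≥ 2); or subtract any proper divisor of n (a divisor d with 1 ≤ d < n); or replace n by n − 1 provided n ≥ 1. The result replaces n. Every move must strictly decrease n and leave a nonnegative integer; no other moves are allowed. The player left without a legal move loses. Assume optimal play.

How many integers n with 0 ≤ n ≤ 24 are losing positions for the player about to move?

Compute win/loss labels from the base case upward. A position with no move is L. Any other position is W if it can reach an L in one move, else L.
n=0: no move → L
n=1: W (go to 0, an L position)
n=2: W (go to 0, an L position)
n=3: W (go to 0, an L position)
n=4: L (options 2(W), 3(W) are all W)
n=5: W (go to 0, an L position)
n=6: W (go to 4, an L position)
n=7: W (go to 0, an L position)
n=8: W (go to 4, an L position)
n=9: L (options 6(W), 8(W) are all W)
n=10: W (go to 9, an L position)
n=11: W (go to 0, an L position)
n=12: W (go to 9, an L position)
n=13: W (go to 0, an L position)
n=14: L (options 7(W), 12(W), 13(W) are all W)
n=15: W (go to 14, an L position)
n=16: W (go to 14, an L position)
n=17: W (go to 0, an L position)
n=18: W (go to 9, an L position)
n=19: W (go to 0, an L position)
n=20: L (options 10(W), 15(W), 16(W), 18(W), 19(W) are all W)
n=21: W (go to 14, an L position)
n=22: W (go to 20, an L position)
n=23: W (go to 0, an L position)
n=24: W (go to 20, an L position)
L entries with 0 ≤ n ≤ 24: n = 0, 4, 9, 14, 20; that makes 5.

5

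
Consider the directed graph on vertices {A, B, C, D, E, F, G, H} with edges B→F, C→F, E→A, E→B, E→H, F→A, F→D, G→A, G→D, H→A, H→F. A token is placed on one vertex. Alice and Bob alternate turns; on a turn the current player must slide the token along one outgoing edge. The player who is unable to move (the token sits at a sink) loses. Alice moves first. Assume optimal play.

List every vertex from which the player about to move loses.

A, B, C, D

Work bottom-up. With no move the player to move loses. Otherwise the position is W if at least one move leads to an L position for the opponent, and L if every move leads to a W.
Every edge goes from a vertex to one that appears earlier in the order A, D, F, C, H, G, B, E, so processing vertices in that order labels each vertex after all of its successors.
A: no outgoing edge → L
D: no outgoing edge → L
F: W (go to D, an L position)
C: L (sole option F(W) is W)
H: W (go to A, an L position)
G: W (go to D, an L position)
B: L (sole option F(W) is W)
E: W (go to B, an L position)
Reading off the rows marked L gives the requested list; there are 4 such vertices.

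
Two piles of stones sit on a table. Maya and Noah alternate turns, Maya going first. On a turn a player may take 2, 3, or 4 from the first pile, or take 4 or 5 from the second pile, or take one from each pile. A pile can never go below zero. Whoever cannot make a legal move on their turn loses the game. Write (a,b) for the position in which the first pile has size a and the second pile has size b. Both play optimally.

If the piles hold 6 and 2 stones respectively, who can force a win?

Positions with no move are L. A position that does have a move is losing for the player to move precisely when every available move leads to a winning position for the opponent. Fill in the labels:
No move ever increases a pile, so every position that can arise here has a ≤ 6 and b ≤ 2; it is enough to label the cells with 0 ≤ a ≤ 6 and 0 ≤ b ≤ 2.
Every move lowers a or b (never raises either), so fill the grid row by row in increasing a, and left to right within a row: each cell's successors are then already labelled.
      b=0  b=1  b=2
a=0:    L    L    L
a=1:    L    W    W
a=2:    W    W    W
a=3:    W    W    W
a=4:    W    W    W
a=5:    W    L    L
a=6:    L    L    W
Cells with no legal move (terminal, hence L): (0,0), (0,1), (0,2), (1,0).
The remaining L cells, each justified by listing all of its moves:
(5,1): →(3,1)(W), (2,1)(W), (1,1)(W), (4,0)(W) — all W, so L
(5,2): →(3,2)(W), (2,2)(W), (1,2)(W), (4,1)(W) — all W, so L
(6,0): →(4,0)(W), (3,0)(W), (2,0)(W) — all W, so L
(6,1): →(4,1)(W), (3,1)(W), (2,1)(W), (5,0)(W) — all W, so L
Every other cell has at least one move into one of the L cells above, so it is W.
From (6,2) Maya can move to (5,1), reaching an L position.

Maya wins.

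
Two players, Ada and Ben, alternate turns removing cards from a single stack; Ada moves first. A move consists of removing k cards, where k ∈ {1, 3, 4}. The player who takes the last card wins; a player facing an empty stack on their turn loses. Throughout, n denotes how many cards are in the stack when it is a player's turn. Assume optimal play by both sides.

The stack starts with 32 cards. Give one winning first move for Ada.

Classify positions by backward induction: terminal positions (no move available) are L. From any other position, the mover wins iff some move reaches an L.
n=0: no move → L
n=1: →0(L), so W
n=2: →1(W) only, which is W, so L
n=3: →2(L), so W
n=4: →0(L), so W
n=5: →2(L), so W
n=6: →2(L), so W
n=7: →6(W), 4(W), 3(W) — all W, so L
n=8: →7(L), so W
n=9: →8(W), 6(W), 5(W) — all W, so L
n=10: →9(L), so W
n=11: →7(L), so W
n=12: →9(L), so W
n=13: →9(L), so W
n=14: →13(W), 11(W), 10(W) — all W, so L
n=15: →14(L), so W
n=16: →15(W), 13(W), 12(W) — all W, so L
n=17: →16(L), so W
n=18: →14(L), so W
n=19: →16(L), so W
n=20: →16(L), so W
n=21: →20(W), 18(W), 17(W) — all W, so L
n=22: →21(L), so W
n=23: →22(W), 20(W), 19(W) — all W, so L
n=24: →23(L), so W
n=25: →21(L), so W
n=26: →23(L), so W
n=27: →23(L), so W
n=28: →27(W), 25(W), 24(W) — all W, so L
n=29: →28(L), so W
n=30: →29(W), 27(W), 26(W) — all W, so L
n=31: →30(L), so W
n=32: →28(L), so W
From 32, the L positions reachable in one move are: 28.

Remove 4, leaving 28.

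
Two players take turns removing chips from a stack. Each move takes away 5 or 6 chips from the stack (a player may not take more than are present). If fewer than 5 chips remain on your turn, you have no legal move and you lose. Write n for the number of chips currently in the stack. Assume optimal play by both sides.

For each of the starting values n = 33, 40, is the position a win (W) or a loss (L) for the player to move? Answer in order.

33: L, 40: W

Work bottom-up. With no move the player to move loses. Otherwise the position is W if at least one move leads to an L position for the opponent, and L if every move leads to a W.
n=0: no move → L
n=1: no move → L
n=2: no move → L
n=3: no move → L
n=4: no move → L
n=5: →0(L), so W
n=6: →1(L), so W
n=7: →2(L), so W
n=8: →3(L), so W
n=9: →4(L), so W
n=10: →4(L), so W
n=11: →6(W), 5(W) — all W, so L
n=12: →7(W), 6(W) — all W, so L
n=13: →8(W), 7(W) — all W, so L
n=14: →9(W), 8(W) — all W, so L
n=15: →10(W), 9(W) — all W, so L
n=16: →11(L), so W
n=17: →12(L), so W
n=18: →13(L), so W
n=19: →14(L), so W
n=20: →15(L), so W
n=21: →15(L), so W
n=22: →17(W), 16(W) — all W, so L
n=23: →18(W), 17(W) — all W, so L
n=24: →19(W), 18(W) — all W, so L
n=25: →20(W), 19(W) — all W, so L
n=26: →21(W), 20(W) — all W, so L
n=27: →22(L), so W
n=28: →23(L), so W
n=29: →24(L), so W
n=30: →25(L), so W
n=31: →26(L), so W
n=32: →26(L), so W
n=33: →28(W), 27(W) — all W, so L
n=34: →29(W), 28(W) — all W, so L
n=35: →30(W), 29(W) — all W, so L
n=36: →31(W), 30(W) — all W, so L
n=37: →32(W), 31(W) — all W, so L
n=38: →33(L), so W
n=39: →34(L), so W
n=40: →35(L), so W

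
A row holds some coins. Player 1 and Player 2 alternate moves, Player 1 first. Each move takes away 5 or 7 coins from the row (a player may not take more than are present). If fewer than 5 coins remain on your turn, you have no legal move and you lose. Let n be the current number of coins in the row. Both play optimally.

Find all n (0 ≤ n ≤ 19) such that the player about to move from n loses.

Use the standard recursion: the mover loses at a terminal position; elsewhere, the mover wins exactly when some move hands the opponent an L position.
n=0: no move → L
n=1: no move → L
n=2: no move → L
n=3: no move → L
n=4: no move → L
n=5: W (go to 0, an L position)
n=6: W (go to 1, an L position)
n=7: W (go to 2, an L position)
n=8: W (go to 3, an L position)
n=9: W (go to 4, an L position)
n=10: W (go to 3, an L position)
n=11: W (go to 4, an L position)
n=12: L (options 7(W), 5(W) are all W)
n=13: L (options 8(W), 6(W) are all W)
n=14: L (options 9(W), 7(W) are all W)
n=15: L (options 10(W), 8(W) are all W)
n=16: L (options 11(W), 9(W) are all W)
n=17: W (go to 12, an L position)
n=18: W (go to 13, an L position)
n=19: W (go to 14, an L position)
Reading off the rows marked L gives the requested list; there are 10 such values of n.

0, 1, 2, 3, 4, 12, 13, 14, 15, 16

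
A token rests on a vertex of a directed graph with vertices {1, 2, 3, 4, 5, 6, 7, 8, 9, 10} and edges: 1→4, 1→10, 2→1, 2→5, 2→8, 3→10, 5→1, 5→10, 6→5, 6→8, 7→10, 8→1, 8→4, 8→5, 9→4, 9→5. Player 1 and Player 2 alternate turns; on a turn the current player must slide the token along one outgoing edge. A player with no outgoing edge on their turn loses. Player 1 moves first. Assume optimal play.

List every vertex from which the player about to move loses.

Compute win/loss labels from the base case upward. A position with no move is L. Any other position is W if it can reach an L in one move, else L.
Every edge goes from a vertex to one that appears earlier in the order 10, 4, 1, 5, 8, 6, 9, 7, 3, 2, so processing vertices in that order labels each vertex after all of its successors.
10: no outgoing edge → L
4: no outgoing edge → L
1: reaches L-position 4 → W
5: reaches L-position 10 → W
8: reaches L-position 4 → W
6: only reaches 8(W), 5(W), all W → L
9: reaches L-position 4 → W
7: reaches L-position 10 → W
3: reaches L-position 10 → W
2: only reaches 8(W), 5(W), 1(W), all W → L
Reading off the rows marked L gives the requested list; there are 4 such vertices.

2, 4, 6, 10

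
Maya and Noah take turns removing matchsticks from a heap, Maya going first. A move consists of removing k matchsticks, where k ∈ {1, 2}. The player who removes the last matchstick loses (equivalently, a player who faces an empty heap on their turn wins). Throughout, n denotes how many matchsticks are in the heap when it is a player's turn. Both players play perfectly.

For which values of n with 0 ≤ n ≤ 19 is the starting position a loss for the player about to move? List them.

Positions with no move are W. A position that does have a move is losing for the player to move precisely when every available move leads to a winning position for the opponent. Fill in the labels:
n=0: no move; the opponent has just taken the last matchstick and therefore loses → W
n=1: →0(W) only, which is W, so L
n=2: →1(L), so W
n=3: →1(L), so W
n=4: →3(W), 2(W) — all W, so L
n=5: →4(L), so W
n=6: →4(L), so W
n=7: →6(W), 5(W) — all W, so L
n=8: →7(L), so W
n=9: →7(L), so W
n=10: →9(W), 8(W) — all W, so L
n=11: →10(L), so W
n=12: →10(L), so W
n=13: →12(W), 11(W) — all W, so L
n=14: →13(L), so W
n=15: →13(L), so W
n=16: →15(W), 14(W) — all W, so L
n=17: →16(L), so W
n=18: →16(L), so W
n=19: →18(W), 17(W) — all W, so L
Reading off the rows marked L gives the requested list; there are 7 such values of n.

1, 4, 7, 10, 13, 16, 19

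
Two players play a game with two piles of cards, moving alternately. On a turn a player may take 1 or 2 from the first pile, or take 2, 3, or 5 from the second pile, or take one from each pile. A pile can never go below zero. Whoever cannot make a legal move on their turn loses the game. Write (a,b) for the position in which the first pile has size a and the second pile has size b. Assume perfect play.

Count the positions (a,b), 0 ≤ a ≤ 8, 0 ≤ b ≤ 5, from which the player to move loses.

15

Work bottom-up. With no move the player to move loses. Otherwise the position is W if at least one move leads to an L position for the opponent, and L if every move leads to a W.
Every move lowers a or b (never raises either), so fill the grid row by row in increasing a, and left to right within a row: each cell's successors are then already labelled.
      b=0  b=1  b=2  b=3  b=4  b=5
a=0:    L    L    W    W    W    W
a=1:    W    W    W    L    L    W
a=2:    W    W    L    W    W    W
a=3:    L    L    W    W    W    W
a=4:    W    W    W    L    L    W
a=5:    W    W    L    W    W    W
a=6:    L    L    W    W    W    W
a=7:    W    W    W    L    L    W
a=8:    W    W    L    W    W    W
Cells with no legal move (terminal, hence L): (0,0), (0,1).
The remaining L cells, each justified by listing all of its moves:
(1,3): only reaches (0,3)(W), (1,1)(W), (1,0)(W), (0,2)(W), all W → L
(1,4): only reaches (0,4)(W), (1,2)(W), (1,1)(W), (0,3)(W), all W → L
(2,2): only reaches (1,2)(W), (0,2)(W), (2,0)(W), (1,1)(W), all W → L
(3,0): only reaches (2,0)(W), (1,0)(W), all W → L
(3,1): only reaches (2,1)(W), (1,1)(W), (2,0)(W), all W → L
(4,3): only reaches (3,3)(W), (2,3)(W), (4,1)(W), (4,0)(W), (3,2)(W), all W → L
(4,4): only reaches (3,4)(W), (2,4)(W), (4,2)(W), (4,1)(W), (3,3)(W), all W → L
(5,2): only reaches (4,2)(W), (3,2)(W), (5,0)(W), (4,1)(W), all W → L
(6,0): only reaches (5,0)(W), (4,0)(W), all W → L
(6,1): only reaches (5,1)(W), (4,1)(W), (5,0)(W), all W → L
(7,3): only reaches (6,3)(W), (5,3)(W), (7,1)(W), (7,0)(W), (6,2)(W), all W → L
(7,4): only reaches (6,4)(W), (5,4)(W), (7,2)(W), (7,1)(W), (6,3)(W), all W → L
(8,2): only reaches (7,2)(W), (6,2)(W), (8,0)(W), (7,1)(W), all W → L
Every other cell has at least one move into one of the L cells above, so it is W.
L cells per row: a=0: 2, a=1: 2, a=2: 1, a=3: 2, a=4: 2, a=5: 1, a=6: 2, a=7: 2, a=8: 1; total 15.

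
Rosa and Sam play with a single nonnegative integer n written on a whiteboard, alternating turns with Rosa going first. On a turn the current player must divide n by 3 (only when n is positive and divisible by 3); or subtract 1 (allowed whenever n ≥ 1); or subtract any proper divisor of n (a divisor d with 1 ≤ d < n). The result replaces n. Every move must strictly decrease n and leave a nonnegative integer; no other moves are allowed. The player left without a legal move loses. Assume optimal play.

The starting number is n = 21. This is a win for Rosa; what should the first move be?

Move to 7.

Positions with no move are L. A position that does have a move is losing for the player to move precisely when every available move leads to a winning position for the opponent. Fill in the labels:
n=0: no move → L
n=1: can move to 0, which is L ⇒ W
n=2: the only move is to 1(W), a W ⇒ L
n=3: can move to 2, which is L ⇒ W
n=4: can move to 2, which is L ⇒ W
n=5: the only move is to 4(W), a W ⇒ L
n=6: can move to 2, which is L ⇒ W
n=7: the only move is to 6(W), a W ⇒ L
n=8: can move to 7, which is L ⇒ W
n=9: moves to 3(W), 6(W), 8(W); every one is W ⇒ L
n=10: can move to 5, which is L ⇒ W
n=11: the only move is to 10(W), a W ⇒ L
n=12: can move to 9, which is L ⇒ W
n=13: the only move is to 12(W), a W ⇒ L
n=14: can move to 7, which is L ⇒ W
n=15: can move to 5, which is L ⇒ W
n=16: moves to 8(W), 12(W), 14(W), 15(W); every one is W ⇒ L
n=17: can move to 16, which is L ⇒ W
n=18: can move to 9, which is L ⇒ W
n=19: the only move is to 18(W), a W ⇒ L
n=20: can move to 16, which is L ⇒ W
n=21: can move to 7, which is L ⇒ W
From 21, the L positions reachable in one move are: 7.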